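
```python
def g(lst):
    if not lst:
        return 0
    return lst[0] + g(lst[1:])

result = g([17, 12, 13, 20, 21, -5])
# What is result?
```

17 + 12 + 13 + 20 + 21 + (-5) + 0 = 78

Answer: 78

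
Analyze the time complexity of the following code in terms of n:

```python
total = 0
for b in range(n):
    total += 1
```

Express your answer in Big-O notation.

Each loop level contributes: n. Multiplying the contributions gives O(n).

Answer: O(n)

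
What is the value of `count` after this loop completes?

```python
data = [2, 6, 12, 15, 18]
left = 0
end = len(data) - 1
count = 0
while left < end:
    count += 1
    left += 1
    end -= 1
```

Iterations until pointers meet (list length 5)
`count` takes the values: 0 → 1 → 2

Answer: 2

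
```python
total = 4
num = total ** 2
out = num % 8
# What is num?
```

Trace:
`total = 4` → total = 4
`num = total ** 2` → num = 16
`out = num % 8` → out = 0
So num = 16

Answer: 16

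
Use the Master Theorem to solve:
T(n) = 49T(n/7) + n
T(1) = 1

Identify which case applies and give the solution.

a=49, b=7, f(n)=n. log_7(49) = 2. Since c=1 < 2, Case 1 applies: T(n) = Θ(n^log_b(a)) = O(n^2).

Answer: O(n^2) - Case 1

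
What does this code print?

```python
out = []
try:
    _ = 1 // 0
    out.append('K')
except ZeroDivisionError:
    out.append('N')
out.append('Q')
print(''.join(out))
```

Execution trace: 'N' (except ZeroDivisionError) → 'Q' (after the try/except). Output: NQ

Answer: NQ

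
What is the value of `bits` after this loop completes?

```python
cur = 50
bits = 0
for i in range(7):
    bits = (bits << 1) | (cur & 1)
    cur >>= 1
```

Reverse lowest 7 bits of 50
`bits` takes the values: 0 → 1 → 2 → 4 → 9 → 19 → 38

Answer: 38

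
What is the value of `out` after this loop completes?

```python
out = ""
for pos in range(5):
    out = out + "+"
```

Repeat '+' 5 times
`out` takes the values: "" → "+" → "++" → "+++" → "++++" → "+++++"

Answer: "+++++"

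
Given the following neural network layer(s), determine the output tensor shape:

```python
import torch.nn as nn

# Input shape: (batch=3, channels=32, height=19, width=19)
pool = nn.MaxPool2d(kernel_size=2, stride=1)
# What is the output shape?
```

Input: (3, 32, 19, 19) -> Output: (3, 32, 18, 18)

Answer: (3, 32, 18, 18)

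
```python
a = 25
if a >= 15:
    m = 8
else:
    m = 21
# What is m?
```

Trace:
`a = 25` → a = 25
`if a >= 15: ...` → a >= 15 is True → m = 8
So m = 8

Answer: 8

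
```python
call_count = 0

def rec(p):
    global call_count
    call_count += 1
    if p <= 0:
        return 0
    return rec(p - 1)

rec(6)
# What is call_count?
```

Linear recursion stepping by 1: 7 calls from p=6 down to ≤0.

Answer: 7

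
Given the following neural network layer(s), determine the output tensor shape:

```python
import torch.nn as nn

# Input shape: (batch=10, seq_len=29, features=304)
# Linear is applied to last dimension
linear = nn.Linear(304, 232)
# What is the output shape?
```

Input: (10, 29, 304) -> Output: (10, 29, 232)

Answer: (10, 29, 232)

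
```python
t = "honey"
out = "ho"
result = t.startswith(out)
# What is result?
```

Trace:
`t = "honey"` → t = 'honey'
`out = "ho"` → out = 'ho'
`result = t.startswith(out)` → result = True
So result = True

Answer: True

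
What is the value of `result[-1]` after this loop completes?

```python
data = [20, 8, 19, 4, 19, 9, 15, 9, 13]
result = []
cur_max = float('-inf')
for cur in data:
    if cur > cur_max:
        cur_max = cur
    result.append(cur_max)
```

Running max ends at 20
`result` takes the values: [] → [20] → [20, 20] → [20, 20, 20] → [20, 20, 20, 20] → [20, 20, 20, 20, 20] → [20, 20, 20, 20, 20, 20] → [20, 20, 20, 20, 20, 20, 20] → [20, 20, 20, 20, 20, 20, 20, 20] → [20, 20, 20, 20, 20, 20, 20, 20, 20]
So `result[-1]` = 20

Answer: 20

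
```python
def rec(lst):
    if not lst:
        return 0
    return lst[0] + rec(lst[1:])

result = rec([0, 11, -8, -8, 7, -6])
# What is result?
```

0 + 11 + (-8) + (-8) + 7 + (-6) + 0 = -4

Answer: -4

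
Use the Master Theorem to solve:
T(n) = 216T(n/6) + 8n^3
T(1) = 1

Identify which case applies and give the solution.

a=216, b=6, f(n)=8n^3. log_6(216) = 3. Since c=3 = 3, Case 2 applies: T(n) = Θ(n^log_b(a) · log n) = O(n^3 log n).

Answer: O(n^3 log n) - Case 2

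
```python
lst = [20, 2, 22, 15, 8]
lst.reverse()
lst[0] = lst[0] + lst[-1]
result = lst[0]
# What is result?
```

Trace:
`lst = [20, 2, 22, 15, 8]` → lst = [20, 2, 22, 15, 8]
`lst.reverse()` → lst = [8, 15, 22, 2, 20]
`lst[0] = lst[0] + lst[-1]` → lst = [28, 15, 22, 2, 20]
`result = lst[0]` → result = 28
So result = 28

Answer: 28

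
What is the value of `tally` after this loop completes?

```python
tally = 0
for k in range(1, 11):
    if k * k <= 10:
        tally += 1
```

Count numbers where k² ≤ 10
`tally` takes the values: 0 → 1 → 2 → 3

Answer: 3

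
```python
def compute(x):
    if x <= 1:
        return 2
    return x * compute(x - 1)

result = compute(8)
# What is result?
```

compute(8) = 8 * 7 * 6 * 5 * 4 * 3 * 2 * 2 = 80640

Answer: 80640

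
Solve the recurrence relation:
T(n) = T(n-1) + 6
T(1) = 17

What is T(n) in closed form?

Unrolling: T(n) = T(1) + 6·(n-1) = 17 + 6(n-1) = 6n + 11.

Answer: T(n) = 6n + 11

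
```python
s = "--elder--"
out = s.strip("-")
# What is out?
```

Trace:
`s = "--elder--"` → s = '--elder--'
`out = s.strip("-")` → out = 'elder'
So out = 'elder'

Answer: 'elder'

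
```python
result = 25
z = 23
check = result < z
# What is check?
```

Trace:
`result = 25` → result = 25
`z = 23` → z = 23
`check = result < z` → check = False
So check = False

Answer: False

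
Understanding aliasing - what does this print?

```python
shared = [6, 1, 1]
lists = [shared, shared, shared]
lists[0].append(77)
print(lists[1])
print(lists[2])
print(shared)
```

Key concept: list of same reference.
Step by step:
`shared = [6, 1, 1]` → shared = [6, 1, 1]
`lists = [shared, shared, shared]` → lists = [[6, 1, 1], [6, 1, 1], [6, 1, 1]]
`lists[0].append(77)` → shared = [6, 1, 1, 77]; lists = [[6, 1, 1, 77], [6, 1, 1, 77], [6, 1, 1, 77]]
`print(lists[1])` → prints [6, 1, 1, 77]
`print(lists[2])` → prints [6, 1, 1, 77]
`print(shared)` → prints [6, 1, 1, 77]

Answer:
[6, 1, 1, 77]
[6, 1, 1, 77]
[6, 1, 1, 77]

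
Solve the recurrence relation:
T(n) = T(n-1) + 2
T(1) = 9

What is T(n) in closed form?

Unrolling: T(n) = T(1) + 2·(n-1) = 9 + 2(n-1) = 2n + 7.

Answer: T(n) = 2n + 7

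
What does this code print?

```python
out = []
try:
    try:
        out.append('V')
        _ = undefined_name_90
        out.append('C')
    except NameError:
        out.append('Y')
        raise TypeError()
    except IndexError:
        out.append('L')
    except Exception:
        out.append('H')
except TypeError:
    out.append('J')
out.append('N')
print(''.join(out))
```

Execution trace: 'V' (try body) → 'Y' (except NameError) → 'J' (outer except TypeError) → 'N' (after the try/except). Output: VYJN

Answer: VYJN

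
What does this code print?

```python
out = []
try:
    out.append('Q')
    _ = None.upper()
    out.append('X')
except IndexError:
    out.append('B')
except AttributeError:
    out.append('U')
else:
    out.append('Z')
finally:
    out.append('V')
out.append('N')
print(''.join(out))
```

Execution trace: 'Q' (try body) → 'U' (except AttributeError) → 'V' (finally) → 'N' (after the try/except). Output: QUVN

Answer: QUVN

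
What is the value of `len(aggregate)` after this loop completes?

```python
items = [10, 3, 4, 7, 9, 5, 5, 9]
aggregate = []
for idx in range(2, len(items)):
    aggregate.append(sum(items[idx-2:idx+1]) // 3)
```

Number of 3-element averages
`aggregate` takes the values: [] → [5] → [5, 4] → [5, 4, 6] → [5, 4, 6, 7] → [5, 4, 6, 7, 6] → [5, 4, 6, 7, 6, 6]
So `len(aggregate)` = 6

Answer: 6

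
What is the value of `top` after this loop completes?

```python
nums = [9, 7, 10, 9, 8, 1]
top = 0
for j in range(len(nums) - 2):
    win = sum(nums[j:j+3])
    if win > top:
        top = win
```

Max sum of 3-element window in [9, 7, 10, 9, 8, 1]
`top` takes the values: 0 → 26 → 27

Answer: 27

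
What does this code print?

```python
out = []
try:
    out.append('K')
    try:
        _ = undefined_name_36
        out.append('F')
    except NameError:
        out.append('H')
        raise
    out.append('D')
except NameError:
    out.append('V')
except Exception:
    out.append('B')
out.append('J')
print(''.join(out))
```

Execution trace: 'K' (try body) → 'H' (inner except NameError) → 'V' (except NameError) → 'J' (after the try/except). Output: KHVJ

Answer: KHVJ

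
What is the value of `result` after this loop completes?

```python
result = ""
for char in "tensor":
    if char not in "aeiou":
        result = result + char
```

Remove vowels from 'tensor'
`result` takes the values: "" → "t" → "tn" → "tns" → "tnsr"

Answer: "tnsr"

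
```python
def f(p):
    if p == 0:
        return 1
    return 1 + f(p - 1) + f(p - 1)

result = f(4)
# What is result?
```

f(p) = 1 + 2·f(p-1), f(0)=1. Closed form: (1+1)·2^4 - 1 = 31.

Answer: 31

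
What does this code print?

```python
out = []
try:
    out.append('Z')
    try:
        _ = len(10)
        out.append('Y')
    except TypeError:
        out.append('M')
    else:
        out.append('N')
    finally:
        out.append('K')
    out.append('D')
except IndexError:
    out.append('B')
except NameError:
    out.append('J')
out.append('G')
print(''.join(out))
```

Execution trace: 'Z' (try body) → 'M' (inner except TypeError) → 'K' (inner finally) → 'D' (try body, no exception) → 'G' (after the try/except). Output: ZMKDG

Answer: ZMKDG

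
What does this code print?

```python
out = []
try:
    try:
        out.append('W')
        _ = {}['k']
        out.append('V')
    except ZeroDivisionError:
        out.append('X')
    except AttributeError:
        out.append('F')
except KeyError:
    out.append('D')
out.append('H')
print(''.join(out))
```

Execution trace: 'W' (try body) → 'D' (outer except KeyError) → 'H' (after the try/except). Output: WDH

Answer: WDH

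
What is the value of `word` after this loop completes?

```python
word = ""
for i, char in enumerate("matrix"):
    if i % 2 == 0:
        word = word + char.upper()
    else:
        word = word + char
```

Uppercase even positions in 'matrix'
`word` takes the values: "" → "M" → "Ma" → "MaT" → "MaTr" → "MaTrI" → "MaTrIx"

Answer: "MaTrIx"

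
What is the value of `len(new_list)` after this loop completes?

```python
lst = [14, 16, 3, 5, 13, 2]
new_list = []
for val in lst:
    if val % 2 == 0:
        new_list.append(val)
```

Count even numbers in [14, 16, 3, 5, 13, 2]
`new_list` takes the values: [] → [14] → [14, 16] → [14, 16, 2]
So `len(new_list)` = 3

Answer: 3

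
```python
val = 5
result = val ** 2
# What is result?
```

Trace:
`val = 5` → val = 5
`result = val ** 2` → result = 25
So result = 25

Answer: 25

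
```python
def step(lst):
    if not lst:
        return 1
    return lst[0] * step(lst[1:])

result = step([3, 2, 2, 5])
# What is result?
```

Product over [3, 2, 2, 5] = 3 * 2 * 2 * 5 = 60

Answer: 60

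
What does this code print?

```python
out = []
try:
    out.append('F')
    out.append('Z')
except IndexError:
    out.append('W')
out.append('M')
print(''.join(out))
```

Execution trace: 'F' (try body) → 'Z' (try body, no exception) → 'M' (after the try/except). Output: FZM

Answer: FZM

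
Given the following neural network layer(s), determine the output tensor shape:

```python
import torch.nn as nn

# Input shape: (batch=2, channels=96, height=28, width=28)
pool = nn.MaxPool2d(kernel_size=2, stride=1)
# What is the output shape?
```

Input: (2, 96, 28, 28) -> Output: (2, 96, 27, 27)

Answer: (2, 96, 27, 27)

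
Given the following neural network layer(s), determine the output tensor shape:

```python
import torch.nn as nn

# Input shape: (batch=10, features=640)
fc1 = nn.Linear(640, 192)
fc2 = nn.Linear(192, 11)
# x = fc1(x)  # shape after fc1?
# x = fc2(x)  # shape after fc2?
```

Input: (10, 640) -> after fc1: (10, 192) -> Output: (10, 11)

Answer: (10, 11)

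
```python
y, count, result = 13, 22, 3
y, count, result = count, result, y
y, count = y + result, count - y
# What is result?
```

Trace:
`y, count, result = 13, 22, 3` → y = 13; count = 22; result = 3
`y, count, result = count, result, y` → y = 22; count = 3; result = 13
`y, count = y + result, count - y` → y = 35; count = -19
So result = 13

Answer: 13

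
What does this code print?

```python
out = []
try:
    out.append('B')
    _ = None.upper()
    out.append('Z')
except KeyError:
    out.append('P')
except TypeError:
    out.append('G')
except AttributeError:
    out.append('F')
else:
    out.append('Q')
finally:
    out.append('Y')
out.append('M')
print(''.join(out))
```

Execution trace: 'B' (try body) → 'F' (except AttributeError) → 'Y' (finally) → 'M' (after the try/except). Output: BFYM

Answer: BFYM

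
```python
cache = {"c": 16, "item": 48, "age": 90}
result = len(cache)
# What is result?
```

Trace:
`cache = {"c": 16, "item": 48, "age": 90}` → cache = {'c': 16, 'item': 48, 'age': 90}
`result = len(cache)` → result = 3
So result = 3

Answer: 3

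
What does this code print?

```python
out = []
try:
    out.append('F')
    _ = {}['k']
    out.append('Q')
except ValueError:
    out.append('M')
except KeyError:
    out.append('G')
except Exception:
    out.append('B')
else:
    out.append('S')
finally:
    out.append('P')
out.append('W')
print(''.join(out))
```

Execution trace: 'F' (try body) → 'G' (except KeyError) → 'P' (finally) → 'W' (after the try/except). Output: FGPW

Answer: FGPW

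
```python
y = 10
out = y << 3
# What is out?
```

Trace:
`y = 10` → y = 10
`out = y << 3` → out = 80
So out = 80

Answer: 80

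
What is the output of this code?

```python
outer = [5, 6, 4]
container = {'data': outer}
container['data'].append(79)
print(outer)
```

Key concept: dict holds reference to list.
Step by step:
`outer = [5, 6, 4]` → outer = [5, 6, 4]
`container = {'data': outer}` → container = {'data': [5, 6, 4]}
`container['data'].append(79)` → outer = [5, 6, 4, 79]; container = {'data': [5, 6, 4, 79]}
`print(outer)` → prints [5, 6, 4, 79]

Answer: [5, 6, 4, 79]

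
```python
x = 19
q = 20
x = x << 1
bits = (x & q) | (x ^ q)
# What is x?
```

Trace:
`x = 19` → x = 19
`q = 20` → q = 20
`x = x << 1` → x = 38
`bits = (x & q) | (x ^ q)` → bits = 54
So x = 38

Answer: 38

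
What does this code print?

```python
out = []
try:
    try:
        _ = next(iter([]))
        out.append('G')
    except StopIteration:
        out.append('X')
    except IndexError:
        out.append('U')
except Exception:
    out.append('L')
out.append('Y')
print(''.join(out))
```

Execution trace: 'X' (inner except StopIteration) → 'Y' (after the try/except). Output: XY

Answer: XY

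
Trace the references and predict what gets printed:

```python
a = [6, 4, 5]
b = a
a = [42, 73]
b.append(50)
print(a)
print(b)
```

Key concept: rebinding vs mutation: a is rebound to a new list, b still points at the original.
Step by step:
`a = [6, 4, 5]` → a = [6, 4, 5]
`b = a` → b = [6, 4, 5] (same object as a)
`a = [42, 73]` → a = [42, 73]
`b.append(50)` → b = [6, 4, 5, 50]
`print(a)` → prints [42, 73]
`print(b)` → prints [6, 4, 5, 50]

Answer:
[42, 73]
[6, 4, 5, 50]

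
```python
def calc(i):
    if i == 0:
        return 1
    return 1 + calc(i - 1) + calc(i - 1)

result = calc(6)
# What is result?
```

calc(i) = 1 + 2·calc(i-1), calc(0)=1. Closed form: (1+1)·2^6 - 1 = 127.

Answer: 127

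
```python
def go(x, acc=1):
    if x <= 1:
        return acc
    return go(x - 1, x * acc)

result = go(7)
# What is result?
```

Accumulator trace (n, acc): (7, 1) -> (6, 7) -> (5, 42) -> (4, 210) -> (3, 840) -> (2, 2520) -> (1, 5040) -> return 5040

Answer: 5040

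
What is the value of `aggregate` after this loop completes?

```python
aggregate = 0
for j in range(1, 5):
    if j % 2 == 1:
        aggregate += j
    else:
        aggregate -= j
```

Add odd, subtract even
`aggregate` takes the values: 0 → 1 → -1 → 2 → -2

Answer: -2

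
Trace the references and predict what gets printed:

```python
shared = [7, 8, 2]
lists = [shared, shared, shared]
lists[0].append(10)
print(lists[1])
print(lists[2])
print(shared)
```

Key concept: list of same reference.
Step by step:
`shared = [7, 8, 2]` → shared = [7, 8, 2]
`lists = [shared, shared, shared]` → lists = [[7, 8, 2], [7, 8, 2], [7, 8, 2]]
`lists[0].append(10)` → shared = [7, 8, 2, 10]; lists = [[7, 8, 2, 10], [7, 8, 2, 10], [7, 8, 2, 10]]
`print(lists[1])` → prints [7, 8, 2, 10]
`print(lists[2])` → prints [7, 8, 2, 10]
`print(shared)` → prints [7, 8, 2, 10]

Answer:
[7, 8, 2, 10]
[7, 8, 2, 10]
[7, 8, 2, 10]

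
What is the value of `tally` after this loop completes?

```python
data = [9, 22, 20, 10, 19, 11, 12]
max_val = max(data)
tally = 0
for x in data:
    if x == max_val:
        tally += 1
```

Count of max value 22 in [9, 22, 20, 10, 19, 11, 12]
`tally` takes the values: 0 → 1

Answer: 1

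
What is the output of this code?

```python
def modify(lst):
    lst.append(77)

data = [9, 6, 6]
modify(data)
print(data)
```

Key concept: function modifies passed list.
Step by step:
`data = [9, 6, 6]` → data = [9, 6, 6]
`modify(data)` → data = [9, 6, 6, 77]
`print(data)` → prints [9, 6, 6, 77]

Answer: [9, 6, 6, 77]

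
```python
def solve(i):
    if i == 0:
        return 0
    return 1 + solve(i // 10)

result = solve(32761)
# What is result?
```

Count of digits of 32761: 5

Answer: 5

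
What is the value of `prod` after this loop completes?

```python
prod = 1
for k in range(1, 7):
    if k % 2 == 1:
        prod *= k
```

Product of odd numbers 1 to 6
`prod` takes the values: 1 → 3 → 15

Answer: 15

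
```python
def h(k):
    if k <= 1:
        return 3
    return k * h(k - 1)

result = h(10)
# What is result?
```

h(10) = 10 * 9 * 8 * 7 * 6 * 5 * 4 * 3 * 2 * 3 = 10886400

Answer: 10886400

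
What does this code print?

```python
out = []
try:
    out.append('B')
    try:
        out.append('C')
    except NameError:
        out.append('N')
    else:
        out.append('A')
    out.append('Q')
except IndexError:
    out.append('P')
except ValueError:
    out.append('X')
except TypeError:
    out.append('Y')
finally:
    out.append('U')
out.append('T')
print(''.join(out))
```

Execution trace: 'B' (try body) → 'C' (inner try body, no exception) → 'A' (inner else) → 'Q' (try body, no exception) → 'U' (finally) → 'T' (after the try/except). Output: BCAQUT

Answer: BCAQUT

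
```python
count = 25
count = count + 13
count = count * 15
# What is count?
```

Trace:
`count = 25` → count = 25
`count = count + 13` → count = 38
`count = count * 15` → count = 570
So count = 570

Answer: 570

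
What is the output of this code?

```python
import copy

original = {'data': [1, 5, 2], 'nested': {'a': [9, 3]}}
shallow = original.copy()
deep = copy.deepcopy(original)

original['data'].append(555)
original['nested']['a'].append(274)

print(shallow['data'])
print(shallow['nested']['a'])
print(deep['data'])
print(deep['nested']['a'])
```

Key concept: comparing shallow vs deep copy.
Step by step:
`original = {'data': [1, 5, 2], 'nested': {'a': [9, 3]}}` → original = {'data': [1, 5, 2], 'nested': {'a': [9, 3]}}
`shallow = original.copy()` → shallow = {'data': [1, 5, 2], 'nested': {'a': [9, 3]}}
`deep = copy.deepcopy(original)` → deep = {'data': [1, 5, 2], 'nested': {'a': [9, 3]}}
`original['data'].append(555)` → original = {'data': [1, 5, 2, 555], 'nested': {'a': [9, 3]}}; shallow = {'data': [1, 5, 2, 555], 'nested': {'a': [9, 3]}}
`original['nested']['a'].append(274)` → original = {'data': [1, 5, 2, 555], 'nested': {'a': [9, 3, 274]}}; shallow = {'data': [1, 5, 2, 555], 'nested': {'a': [9, 3, 274]}}
`print(shallow['data'])` → prints [1, 5, 2, 555]
`print(shallow['nested']['a'])` → prints [9, 3, 274]
`print(deep['data'])` → prints [1, 5, 2]
`print(deep['nested']['a'])` → prints [9, 3]

Answer:
[1, 5, 2, 555]
[9, 3, 274]
[1, 5, 2]
[9, 3]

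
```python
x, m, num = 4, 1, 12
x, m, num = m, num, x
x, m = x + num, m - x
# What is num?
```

Trace:
`x, m, num = 4, 1, 12` → x = 4; m = 1; num = 12
`x, m, num = m, num, x` → x = 1; m = 12; num = 4
`x, m = x + num, m - x` → x = 5; m = 11
So num = 4

Answer: 4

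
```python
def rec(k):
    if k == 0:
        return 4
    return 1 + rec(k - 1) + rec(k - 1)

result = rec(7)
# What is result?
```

rec(k) = 1 + 2·rec(k-1), rec(0)=4. Closed form: (4+1)·2^7 - 1 = 639.

Answer: 639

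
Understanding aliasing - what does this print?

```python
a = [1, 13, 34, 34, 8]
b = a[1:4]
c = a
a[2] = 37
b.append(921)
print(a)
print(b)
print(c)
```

Key concept: slice vs alias.
Step by step:
`a = [1, 13, 34, 34, 8]` → a = [1, 13, 34, 34, 8]
`b = a[1:4]` → b = [13, 34, 34]
`c = a` → c = [1, 13, 34, 34, 8] (same object as a)
`a[2] = 37` → a = [1, 13, 37, 34, 8] (same object as c); c = [1, 13, 37, 34, 8] (same object as a)
`b.append(921)` → b = [13, 34, 34, 921]
`print(a)` → prints [1, 13, 37, 34, 8]
`print(b)` → prints [13, 34, 34, 921]
`print(c)` → prints [1, 13, 37, 34, 8]

Answer:
[1, 13, 37, 34, 8]
[13, 34, 34, 921]
[1, 13, 37, 34, 8]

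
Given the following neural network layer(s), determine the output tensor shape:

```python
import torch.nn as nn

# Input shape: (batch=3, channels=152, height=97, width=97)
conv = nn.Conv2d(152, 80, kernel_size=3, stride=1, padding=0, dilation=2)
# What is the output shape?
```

Input: (3, 152, 97, 97) -> Output: (3, 80, 93, 93)

Answer: (3, 80, 93, 93)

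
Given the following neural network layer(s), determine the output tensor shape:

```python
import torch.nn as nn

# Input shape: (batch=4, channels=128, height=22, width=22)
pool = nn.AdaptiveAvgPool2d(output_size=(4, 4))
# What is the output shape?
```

Input: (4, 128, 22, 22) -> Output: (4, 128, 4, 4)

Answer: (4, 128, 4, 4)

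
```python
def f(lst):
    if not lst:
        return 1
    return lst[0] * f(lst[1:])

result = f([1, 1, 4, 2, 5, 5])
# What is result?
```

Product over [1, 1, 4, 2, 5, 5] = 1 * 1 * 4 * 2 * 5 * 5 = 200

Answer: 200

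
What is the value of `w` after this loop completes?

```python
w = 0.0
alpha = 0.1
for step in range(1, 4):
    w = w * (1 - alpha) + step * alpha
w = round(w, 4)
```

Moving average with lr=0.1
`w` takes the values: 0.0 → 0.1 → 0.29 → 0.561

Answer: 0.561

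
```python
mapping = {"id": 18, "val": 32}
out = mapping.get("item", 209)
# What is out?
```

Trace:
`mapping = {"id": 18, "val": 32}` → mapping = {'id': 18, 'val': 32}
`out = mapping.get("item", 209)` → out = 209
So out = 209

Answer: 209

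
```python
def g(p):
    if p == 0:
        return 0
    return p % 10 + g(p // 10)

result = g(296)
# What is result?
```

Sum of digits of 296: 6 + 9 + 2 = 17

Answer: 17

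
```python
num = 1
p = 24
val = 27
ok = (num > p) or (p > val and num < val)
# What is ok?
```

Trace:
`num = 1` → num = 1
`p = 24` → p = 24
`val = 27` → val = 27
`ok = (num > p) or (p > val and num < val)` → ok = False
So ok = False

Answer: False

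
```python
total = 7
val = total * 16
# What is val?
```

Trace:
`total = 7` → total = 7
`val = total * 16` → val = 112
So val = 112

Answer: 112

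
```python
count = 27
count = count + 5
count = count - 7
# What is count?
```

Trace:
`count = 27` → count = 27
`count = count + 5` → count = 32
`count = count - 7` → count = 25
So count = 25

Answer: 25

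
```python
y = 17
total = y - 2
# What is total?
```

Trace:
`y = 17` → y = 17
`total = y - 2` → total = 15
So total = 15

Answer: 15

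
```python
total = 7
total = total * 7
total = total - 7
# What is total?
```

Trace:
`total = 7` → total = 7
`total = total * 7` → total = 49
`total = total - 7` → total = 42
So total = 42

Answer: 42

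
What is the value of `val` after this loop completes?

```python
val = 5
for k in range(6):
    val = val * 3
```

Multiply by 3, 6 times: 5 * 3^6 = 3645
`val` takes the values: 5 → 15 → 45 → 135 → 405 → 1215 → 3645

Answer: 3645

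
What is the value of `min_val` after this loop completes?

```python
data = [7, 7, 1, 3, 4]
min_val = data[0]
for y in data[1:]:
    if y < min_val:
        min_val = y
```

Minimum of [7, 7, 1, 3, 4]
`min_val` takes the values: 7 → 1

Answer: 1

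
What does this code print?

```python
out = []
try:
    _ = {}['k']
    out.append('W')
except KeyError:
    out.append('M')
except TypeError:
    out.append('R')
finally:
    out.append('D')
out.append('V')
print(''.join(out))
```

Execution trace: 'M' (except KeyError) → 'D' (finally) → 'V' (after the try/except). Output: MDV

Answer: MDV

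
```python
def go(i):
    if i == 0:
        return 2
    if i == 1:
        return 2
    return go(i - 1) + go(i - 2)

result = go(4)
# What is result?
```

Build up from base cases: go(0)=2, go(1)=2, go(2)=4, go(3)=6, go(4)=10

Answer: 10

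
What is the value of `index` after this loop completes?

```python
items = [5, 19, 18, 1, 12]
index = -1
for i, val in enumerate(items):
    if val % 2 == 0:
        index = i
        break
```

First even number index in [5, 19, 18, 1, 12]
`index` takes the values: -1 → 2

Answer: 2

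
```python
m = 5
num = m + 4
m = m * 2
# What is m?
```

Trace:
`m = 5` → m = 5
`num = m + 4` → num = 9
`m = m * 2` → m = 10
So m = 10

Answer: 10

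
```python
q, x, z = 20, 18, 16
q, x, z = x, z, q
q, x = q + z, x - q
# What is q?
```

Trace:
`q, x, z = 20, 18, 16` → q = 20; x = 18; z = 16
`q, x, z = x, z, q` → q = 18; x = 16; z = 20
`q, x = q + z, x - q` → q = 38; x = -2
So q = 38

Answer: 38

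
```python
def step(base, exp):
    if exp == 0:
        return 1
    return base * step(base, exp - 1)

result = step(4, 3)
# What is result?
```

step(4, 3) = 4 * 4 * 4 = 64

Answer: 64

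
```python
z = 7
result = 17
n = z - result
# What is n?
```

Trace:
`z = 7` → z = 7
`result = 17` → result = 17
`n = z - result` → n = -10
So n = -10

Answer: -10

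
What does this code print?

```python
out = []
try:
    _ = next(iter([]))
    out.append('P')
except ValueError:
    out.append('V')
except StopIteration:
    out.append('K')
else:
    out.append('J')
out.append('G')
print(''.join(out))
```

Execution trace: 'K' (except StopIteration) → 'G' (after the try/except). Output: KG

Answer: KG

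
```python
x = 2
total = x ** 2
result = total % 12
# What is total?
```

Trace:
`x = 2` → x = 2
`total = x ** 2` → total = 4
`result = total % 12` → result = 4
So total = 4

Answer: 4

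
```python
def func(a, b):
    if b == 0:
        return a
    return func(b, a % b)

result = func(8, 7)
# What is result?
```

func(8, 7) -> func(7, 1) -> func(1, 0) -> 1

Answer: 1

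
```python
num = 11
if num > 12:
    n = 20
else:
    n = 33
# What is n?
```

Trace:
`num = 11` → num = 11
`if num > 12: ...` → num > 12 is False, take else branch → n = 33
So n = 33

Answer: 33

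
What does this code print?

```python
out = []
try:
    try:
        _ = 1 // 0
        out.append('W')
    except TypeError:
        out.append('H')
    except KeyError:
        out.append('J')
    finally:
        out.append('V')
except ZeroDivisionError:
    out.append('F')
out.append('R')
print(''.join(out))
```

Execution trace: 'V' (finally) → 'F' (outer except ZeroDivisionError) → 'R' (after the try/except). Output: VFR

Answer: VFR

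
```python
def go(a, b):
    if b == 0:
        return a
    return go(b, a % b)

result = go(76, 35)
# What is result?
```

go(76, 35) -> go(35, 6) -> go(6, 5) -> go(5, 1) -> go(1, 0) -> 1

Answer: 1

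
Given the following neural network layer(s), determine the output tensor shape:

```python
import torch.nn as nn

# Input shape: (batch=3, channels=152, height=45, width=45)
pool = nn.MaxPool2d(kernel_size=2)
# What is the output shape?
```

Input: (3, 152, 45, 45) -> Output: (3, 152, 22, 22)

Answer: (3, 152, 22, 22)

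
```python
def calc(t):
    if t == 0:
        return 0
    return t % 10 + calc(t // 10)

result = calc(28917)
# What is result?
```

Sum of digits of 28917: 7 + 1 + 9 + 8 + 2 = 27

Answer: 27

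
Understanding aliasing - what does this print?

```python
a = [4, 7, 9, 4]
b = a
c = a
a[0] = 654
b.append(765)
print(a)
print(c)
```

Key concept: multiple aliases.
Step by step:
`a = [4, 7, 9, 4]` → a = [4, 7, 9, 4]
`b = a` → b = [4, 7, 9, 4] (same object as a)
`c = a` → c = [4, 7, 9, 4] (same object as a, b)
`a[0] = 654` → a = [654, 7, 9, 4] (same object as b, c); b = [654, 7, 9, 4] (same object as a, c); c = [654, 7, 9, 4] (same object as a, b)
`b.append(765)` → a = [654, 7, 9, 4, 765] (same object as b, c); b = [654, 7, 9, 4, 765] (same object as a, c); c = [654, 7, 9, 4, 765] (same object as a, b)
`print(a)` → prints [654, 7, 9, 4, 765]
`print(c)` → prints [654, 7, 9, 4, 765]

Answer:
[654, 7, 9, 4, 765]
[654, 7, 9, 4, 765]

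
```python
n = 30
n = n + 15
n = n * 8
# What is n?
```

Trace:
`n = 30` → n = 30
`n = n + 15` → n = 45
`n = n * 8` → n = 360
So n = 360

Answer: 360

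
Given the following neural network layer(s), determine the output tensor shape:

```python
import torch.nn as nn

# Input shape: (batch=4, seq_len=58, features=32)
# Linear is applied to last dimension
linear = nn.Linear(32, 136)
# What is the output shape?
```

Input: (4, 58, 32) -> Output: (4, 58, 136)

Answer: (4, 58, 136)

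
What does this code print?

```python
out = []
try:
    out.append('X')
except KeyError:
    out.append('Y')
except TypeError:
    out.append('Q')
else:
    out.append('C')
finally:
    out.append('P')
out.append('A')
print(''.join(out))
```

Execution trace: 'X' (try body, no exception) → 'C' (else) → 'P' (finally) → 'A' (after the try/except). Output: XCPA

Answer: XCPA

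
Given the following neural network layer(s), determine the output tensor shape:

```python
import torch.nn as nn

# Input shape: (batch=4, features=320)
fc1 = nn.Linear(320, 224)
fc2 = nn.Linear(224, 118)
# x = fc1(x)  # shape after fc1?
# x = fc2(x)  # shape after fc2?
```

Input: (4, 320) -> after fc1: (4, 224) -> Output: (4, 118)

Answer: (4, 118)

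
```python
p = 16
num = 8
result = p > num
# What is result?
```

Trace:
`p = 16` → p = 16
`num = 8` → num = 8
`result = p > num` → result = True
So result = True

Answer: True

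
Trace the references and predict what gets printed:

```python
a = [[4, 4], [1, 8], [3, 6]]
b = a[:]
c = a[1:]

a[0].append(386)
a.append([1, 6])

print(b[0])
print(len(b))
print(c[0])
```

Key concept: slice with nested mutation.
Step by step:
`a = [[4, 4], [1, 8], [3, 6]]` → a = [[4, 4], [1, 8], [3, 6]]
`b = a[:]` → b = [[4, 4], [1, 8], [3, 6]]
`c = a[1:]` → c = [[1, 8], [3, 6]]
`a[0].append(386)` → a = [[4, 4, 386], [1, 8], [3, 6]]; b = [[4, 4, 386], [1, 8], [3, 6]]
`a.append([1, 6])` → a = [[4, 4, 386], [1, 8], [3, 6], [1, 6]]
`print(b[0])` → prints [4, 4, 386]
`print(len(b))` → prints 3
`print(c[0])` → prints [1, 8]

Answer:
[4, 4, 386]
3
[1, 8]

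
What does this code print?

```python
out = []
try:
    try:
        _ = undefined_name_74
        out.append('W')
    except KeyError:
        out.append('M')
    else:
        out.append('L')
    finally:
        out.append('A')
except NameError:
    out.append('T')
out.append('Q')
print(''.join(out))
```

Execution trace: 'A' (finally) → 'T' (outer except NameError) → 'Q' (after the try/except). Output: ATQ

Answer: ATQ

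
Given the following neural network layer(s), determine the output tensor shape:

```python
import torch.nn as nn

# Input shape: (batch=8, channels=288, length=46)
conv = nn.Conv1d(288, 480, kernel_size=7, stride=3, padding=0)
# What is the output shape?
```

Input: (8, 288, 46) -> Output: (8, 480, 14)

Answer: (8, 480, 14)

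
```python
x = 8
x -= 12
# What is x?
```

Trace:
`x = 8` → x = 8
`x -= 12` → x = -4
So x = -4

Answer: -4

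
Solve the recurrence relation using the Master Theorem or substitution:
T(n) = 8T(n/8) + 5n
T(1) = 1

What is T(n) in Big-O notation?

By Master Theorem: a=8, b=8, f(n)=5n. Since log_8(8) = 1 and f(n) = Θ(n^1), Case 2 applies. T(n) = O(n log n).

Answer: O(n log n)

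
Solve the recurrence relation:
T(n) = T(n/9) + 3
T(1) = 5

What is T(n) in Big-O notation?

Each step divides n by 9 and adds 3. After log_9(n) steps we reach T(1)=5. So T(n) = 3·log_9(n) + 5 = O(log n).

Answer: O(log n)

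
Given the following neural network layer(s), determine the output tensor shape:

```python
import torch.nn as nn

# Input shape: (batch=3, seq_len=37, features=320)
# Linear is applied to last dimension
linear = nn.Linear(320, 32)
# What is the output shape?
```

Input: (3, 37, 320) -> Output: (3, 37, 32)

Answer: (3, 37, 32)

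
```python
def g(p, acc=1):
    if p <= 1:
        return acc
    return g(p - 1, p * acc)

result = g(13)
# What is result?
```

Accumulator trace (n, acc): (13, 1) -> (12, 13) -> (11, 156) -> (10, 1716) -> (9, 17160) -> (8, 154440) -> (7, 1235520) -> (6, 8648640) -> (5, 51891840) -> (4, 259459200) -> (3, 1037836800) -> (2, 3113510400) -> (1, 6227020800) -> return 6227020800

Answer: 6227020800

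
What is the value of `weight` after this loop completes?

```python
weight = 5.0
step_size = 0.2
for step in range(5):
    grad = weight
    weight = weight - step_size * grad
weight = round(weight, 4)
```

Gradient descent: w = 5.0 * (1 - 0.2)^5
`weight` takes the values: 5.0 → 4.0 → 3.2 → 2.56 → 2.048 → 1.6384

Answer: 1.6384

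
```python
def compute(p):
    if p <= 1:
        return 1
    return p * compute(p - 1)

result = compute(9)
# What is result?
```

compute(9) = 9 * 8 * 7 * 6 * 5 * 4 * 3 * 2 * 1 = 362880

Answer: 362880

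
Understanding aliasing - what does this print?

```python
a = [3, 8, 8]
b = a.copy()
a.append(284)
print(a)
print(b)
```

Key concept: list.copy() creates independent copy.
Step by step:
`a = [3, 8, 8]` → a = [3, 8, 8]
`b = a.copy()` → b = [3, 8, 8]
`a.append(284)` → a = [3, 8, 8, 284]
`print(a)` → prints [3, 8, 8, 284]
`print(b)` → prints [3, 8, 8]

Answer:
[3, 8, 8, 284]
[3, 8, 8]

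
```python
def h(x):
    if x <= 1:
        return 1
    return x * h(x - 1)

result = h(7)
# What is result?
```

h(7) = 7 * 6 * 5 * 4 * 3 * 2 * 1 = 5040

Answer: 5040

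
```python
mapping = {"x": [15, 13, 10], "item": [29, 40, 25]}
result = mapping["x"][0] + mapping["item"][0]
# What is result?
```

Trace:
`mapping = {"x": [15, 13, 10], "item": [29, 40, 25]}` → mapping = {'x': [15, 13, 10], 'item': [29, 40, 25]}
`result = mapping["x"][0] + mapping["item"][0]` → result = 44
So result = 44

Answer: 44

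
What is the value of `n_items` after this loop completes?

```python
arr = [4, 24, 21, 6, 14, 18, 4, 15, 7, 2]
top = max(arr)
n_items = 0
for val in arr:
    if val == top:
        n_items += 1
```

Count of max value 24 in [4, 24, 21, 6, 14, 18, 4, 15, 7, 2]
`n_items` takes the values: 0 → 1

Answer: 1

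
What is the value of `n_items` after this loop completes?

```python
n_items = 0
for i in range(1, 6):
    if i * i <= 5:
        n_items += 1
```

Count numbers where i² ≤ 5
`n_items` takes the values: 0 → 1 → 2

Answer: 2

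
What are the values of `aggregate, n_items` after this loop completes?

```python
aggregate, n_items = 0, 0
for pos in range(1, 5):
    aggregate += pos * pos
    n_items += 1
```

Sum of squares and count
`aggregate, n_items` takes the values: (0, 0) → (1, 0) → (1, 1) → (5, 1) → (5, 2) → (14, 2) → (14, 3) → (30, 3) → (30, 4)

Answer: 30, 4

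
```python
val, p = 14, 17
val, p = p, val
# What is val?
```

Trace:
`val, p = 14, 17` → val = 14; p = 17
`val, p = p, val` → val = 17; p = 14
So val = 17

Answer: 17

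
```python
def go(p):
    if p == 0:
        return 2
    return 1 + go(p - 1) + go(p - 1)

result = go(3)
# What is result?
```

go(p) = 1 + 2·go(p-1), go(0)=2. Closed form: (2+1)·2^3 - 1 = 23.

Answer: 23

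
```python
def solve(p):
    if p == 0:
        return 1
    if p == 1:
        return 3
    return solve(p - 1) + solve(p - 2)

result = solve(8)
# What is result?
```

Build up from base cases: solve(0)=1, solve(1)=3, solve(2)=4, solve(3)=7, solve(4)=11, solve(5)=18, solve(6)=29, ..., solve(8)=76

Answer: 76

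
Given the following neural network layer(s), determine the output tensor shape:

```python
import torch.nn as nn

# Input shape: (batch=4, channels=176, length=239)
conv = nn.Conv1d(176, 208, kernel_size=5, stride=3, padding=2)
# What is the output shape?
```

Input: (4, 176, 239) -> Output: (4, 208, 80)

Answer: (4, 208, 80)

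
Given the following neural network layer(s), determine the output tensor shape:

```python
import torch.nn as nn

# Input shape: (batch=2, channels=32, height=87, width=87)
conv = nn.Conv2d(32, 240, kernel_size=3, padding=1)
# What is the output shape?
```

Input: (2, 32, 87, 87) -> Output: (2, 240, 87, 87)

Answer: (2, 240, 87, 87)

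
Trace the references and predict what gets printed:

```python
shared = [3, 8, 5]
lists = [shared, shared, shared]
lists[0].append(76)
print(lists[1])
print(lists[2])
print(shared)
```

Key concept: list of same reference.
Step by step:
`shared = [3, 8, 5]` → shared = [3, 8, 5]
`lists = [shared, shared, shared]` → lists = [[3, 8, 5], [3, 8, 5], [3, 8, 5]]
`lists[0].append(76)` → shared = [3, 8, 5, 76]; lists = [[3, 8, 5, 76], [3, 8, 5, 76], [3, 8, 5, 76]]
`print(lists[1])` → prints [3, 8, 5, 76]
`print(lists[2])` → prints [3, 8, 5, 76]
`print(shared)` → prints [3, 8, 5, 76]

Answer:
[3, 8, 5, 76]
[3, 8, 5, 76]
[3, 8, 5, 76]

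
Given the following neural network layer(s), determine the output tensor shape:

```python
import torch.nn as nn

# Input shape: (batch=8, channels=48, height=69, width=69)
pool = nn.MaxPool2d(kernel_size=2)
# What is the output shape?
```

Input: (8, 48, 69, 69) -> Output: (8, 48, 34, 34)

Answer: (8, 48, 34, 34)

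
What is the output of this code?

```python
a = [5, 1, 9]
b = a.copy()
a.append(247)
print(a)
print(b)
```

Key concept: list.copy() creates independent copy.
Step by step:
`a = [5, 1, 9]` → a = [5, 1, 9]
`b = a.copy()` → b = [5, 1, 9]
`a.append(247)` → a = [5, 1, 9, 247]
`print(a)` → prints [5, 1, 9, 247]
`print(b)` → prints [5, 1, 9]

Answer:
[5, 1, 9, 247]
[5, 1, 9]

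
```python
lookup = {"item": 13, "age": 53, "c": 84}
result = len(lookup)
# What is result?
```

Trace:
`lookup = {"item": 13, "age": 53, "c": 84}` → lookup = {'item': 13, 'age': 53, 'c': 84}
`result = len(lookup)` → result = 3
So result = 3

Answer: 3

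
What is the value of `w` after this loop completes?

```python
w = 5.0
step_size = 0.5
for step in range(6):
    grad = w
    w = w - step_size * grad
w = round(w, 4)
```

Gradient descent: w = 5.0 * (1 - 0.5)^6
`w` takes the values: 5.0 → 2.5 → 1.25 → 0.625 → 0.3125 → 0.15625 → 0.078125 → 0.0781

Answer: 0.0781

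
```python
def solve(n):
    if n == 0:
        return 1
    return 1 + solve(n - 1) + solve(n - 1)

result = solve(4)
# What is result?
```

solve(n) = 1 + 2·solve(n-1), solve(0)=1. Closed form: (1+1)·2^4 - 1 = 31.

Answer: 31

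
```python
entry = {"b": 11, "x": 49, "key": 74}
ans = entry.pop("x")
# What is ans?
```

Trace:
`entry = {"b": 11, "x": 49, "key": 74}` → entry = {'b': 11, 'x': 49, 'key': 74}
`ans = entry.pop("x")` → entry = {'b': 11, 'key': 74}; ans = 49
So ans = 49

Answer: 49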